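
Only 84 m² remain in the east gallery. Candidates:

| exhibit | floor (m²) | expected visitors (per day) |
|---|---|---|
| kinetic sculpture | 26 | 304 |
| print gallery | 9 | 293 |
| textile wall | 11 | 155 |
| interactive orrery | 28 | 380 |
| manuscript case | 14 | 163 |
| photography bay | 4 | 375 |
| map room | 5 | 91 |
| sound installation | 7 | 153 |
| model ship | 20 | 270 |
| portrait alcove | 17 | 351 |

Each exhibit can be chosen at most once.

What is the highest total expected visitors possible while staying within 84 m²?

1806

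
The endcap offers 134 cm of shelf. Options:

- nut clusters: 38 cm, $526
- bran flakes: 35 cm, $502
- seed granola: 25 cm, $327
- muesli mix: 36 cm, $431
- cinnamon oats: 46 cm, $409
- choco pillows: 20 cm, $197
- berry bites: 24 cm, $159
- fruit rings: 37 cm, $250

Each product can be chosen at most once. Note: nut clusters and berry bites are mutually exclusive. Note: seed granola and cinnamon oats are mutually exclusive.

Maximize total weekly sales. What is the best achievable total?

By weekly sales per cm: bran flakes 14.34, nut clusters 13.84, seed granola 13.08 lead.
The ratio ordering already packs tightly: nut clusters + bran flakes + seed granola + muesli mix, 134 cm, 1786.
Every other selection either busts 134 cm or breaks a pairing rule or fails to beat 1786.

1786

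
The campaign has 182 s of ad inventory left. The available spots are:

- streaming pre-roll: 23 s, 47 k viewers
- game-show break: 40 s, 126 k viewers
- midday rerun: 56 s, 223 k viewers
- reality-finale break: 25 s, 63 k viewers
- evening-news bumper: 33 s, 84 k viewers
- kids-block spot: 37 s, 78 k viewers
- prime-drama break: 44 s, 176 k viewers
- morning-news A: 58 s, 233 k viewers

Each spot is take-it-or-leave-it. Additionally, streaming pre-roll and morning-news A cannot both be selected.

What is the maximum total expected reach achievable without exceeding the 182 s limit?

Ranking by ratio (expected reach/s): morning-news A 4.02, prime-drama break 4.00, midday rerun 3.98.
Game-show break + midday rerun + reality-finale break + morning-news A uses 179 of the 182 s and totals 645.
Next best is midday rerun + prime-drama break + morning-news A at 632 (158 s) — short by 13.

645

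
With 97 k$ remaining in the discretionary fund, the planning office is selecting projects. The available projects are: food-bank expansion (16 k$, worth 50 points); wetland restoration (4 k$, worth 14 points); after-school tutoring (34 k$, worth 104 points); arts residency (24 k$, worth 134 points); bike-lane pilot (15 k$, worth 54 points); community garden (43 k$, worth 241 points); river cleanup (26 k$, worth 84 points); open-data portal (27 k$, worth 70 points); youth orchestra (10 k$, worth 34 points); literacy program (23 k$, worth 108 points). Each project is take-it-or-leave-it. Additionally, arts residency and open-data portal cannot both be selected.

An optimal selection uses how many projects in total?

4

The maximum projected impact within 97 k$ is 497.
One optimal bundle: wetland restoration + arts residency + community garden + literacy program (94 k$).
Every optimal selection uses 4 projects.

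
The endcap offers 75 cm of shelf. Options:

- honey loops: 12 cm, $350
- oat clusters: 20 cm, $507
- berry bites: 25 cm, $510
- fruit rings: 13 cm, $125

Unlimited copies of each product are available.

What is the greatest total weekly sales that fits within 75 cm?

2100

The ratio ordering already packs tightly: 6×honey loops, 72 cm, 2100.
No other feasible combination exceeds 2100.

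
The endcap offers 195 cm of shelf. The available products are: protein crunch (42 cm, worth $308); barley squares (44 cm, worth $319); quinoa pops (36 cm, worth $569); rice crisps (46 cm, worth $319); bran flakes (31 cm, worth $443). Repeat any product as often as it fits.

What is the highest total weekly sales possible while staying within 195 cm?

2845

The ratio ordering already packs tightly: 5×quinoa pops, 180 cm, 2845.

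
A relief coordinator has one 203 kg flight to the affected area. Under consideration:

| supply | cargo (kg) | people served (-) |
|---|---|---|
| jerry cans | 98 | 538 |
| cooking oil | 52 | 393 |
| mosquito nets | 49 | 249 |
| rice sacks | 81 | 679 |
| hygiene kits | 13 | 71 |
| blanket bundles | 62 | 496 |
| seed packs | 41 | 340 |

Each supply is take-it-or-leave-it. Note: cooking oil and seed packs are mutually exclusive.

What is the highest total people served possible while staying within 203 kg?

Rice sacks + hygiene kits + blanket bundles + seed packs uses 197 of the 203 kg and totals 1586.
An exhaustive check of the 128 subsets confirms 1586.

1586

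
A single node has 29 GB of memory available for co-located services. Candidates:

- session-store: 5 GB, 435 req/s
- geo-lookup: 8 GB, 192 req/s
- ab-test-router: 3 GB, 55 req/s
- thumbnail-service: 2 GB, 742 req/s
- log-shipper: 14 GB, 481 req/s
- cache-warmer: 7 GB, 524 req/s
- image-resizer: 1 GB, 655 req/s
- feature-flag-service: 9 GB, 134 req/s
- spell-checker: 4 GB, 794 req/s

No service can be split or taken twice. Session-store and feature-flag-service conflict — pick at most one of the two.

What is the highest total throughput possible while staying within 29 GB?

3342

Density check — image-resizer 655.00, thumbnail-service 371.00, spell-checker 198.50 are the best per GB.
Taking session-store + geo-lookup + thumbnail-service + cache-warmer + image-resizer + spell-checker: 27 GB used, 3342 in throughput.
Next best is session-store + ab-test-router + thumbnail-service + cache-warmer + image-resizer + spell-checker at 3205 (22 GB) — short by 137.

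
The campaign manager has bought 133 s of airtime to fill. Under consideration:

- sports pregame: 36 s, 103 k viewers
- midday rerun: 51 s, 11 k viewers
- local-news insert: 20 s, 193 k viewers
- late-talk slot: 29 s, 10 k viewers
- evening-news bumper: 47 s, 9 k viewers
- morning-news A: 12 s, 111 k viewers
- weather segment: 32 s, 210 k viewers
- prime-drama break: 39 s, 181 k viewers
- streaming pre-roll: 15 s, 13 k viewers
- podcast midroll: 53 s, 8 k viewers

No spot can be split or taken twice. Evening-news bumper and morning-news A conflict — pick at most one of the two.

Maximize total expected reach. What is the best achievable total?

708

Taking local-news insert + morning-news A + weather segment + prime-drama break + streaming pre-roll: 118 s used, 708 in expected reach.
Nothing else feasible within 133 s beats 708.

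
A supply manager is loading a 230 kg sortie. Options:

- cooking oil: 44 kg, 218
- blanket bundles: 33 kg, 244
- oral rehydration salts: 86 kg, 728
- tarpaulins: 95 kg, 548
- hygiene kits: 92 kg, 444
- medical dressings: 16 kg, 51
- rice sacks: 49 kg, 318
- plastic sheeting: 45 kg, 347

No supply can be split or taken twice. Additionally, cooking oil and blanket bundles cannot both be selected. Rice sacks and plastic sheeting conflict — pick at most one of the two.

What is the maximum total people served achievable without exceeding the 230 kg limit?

1623

Density check — oral rehydration salts 8.47, plastic sheeting 7.71, blanket bundles 7.39, rice sacks 6.49 are the best per kg.
Taking oral rehydration salts + tarpaulins + plastic sheeting: 226 kg used, 1623 in people served.
Every other selection either busts 230 kg or breaks a pairing rule or fails to beat 1623.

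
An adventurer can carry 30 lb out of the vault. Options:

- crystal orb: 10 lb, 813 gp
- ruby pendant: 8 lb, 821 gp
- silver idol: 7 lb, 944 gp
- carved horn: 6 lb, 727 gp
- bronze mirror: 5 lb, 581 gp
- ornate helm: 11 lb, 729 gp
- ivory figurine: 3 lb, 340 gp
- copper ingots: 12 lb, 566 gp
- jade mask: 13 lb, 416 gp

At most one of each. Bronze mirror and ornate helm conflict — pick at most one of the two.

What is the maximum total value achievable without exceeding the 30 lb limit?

Best packing: ruby pendant + silver idol + carved horn + bronze mirror + ivory figurine — 29 lb, 3413 total.
Next best is crystal orb + ruby pendant + silver idol + bronze mirror at 3159 (30 lb) — short by 254.

3413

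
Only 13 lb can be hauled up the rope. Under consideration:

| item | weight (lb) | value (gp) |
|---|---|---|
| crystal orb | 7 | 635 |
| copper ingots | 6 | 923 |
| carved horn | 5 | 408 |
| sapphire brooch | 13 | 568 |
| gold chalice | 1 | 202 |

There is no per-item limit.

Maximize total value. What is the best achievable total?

2626

Density check — gold chalice 202.00, copper ingots 153.83, crystal orb 90.71 are the best per lb.
Best packing: 13×gold chalice — 13 lb, 2626 total.
No other feasible combination exceeds 2626.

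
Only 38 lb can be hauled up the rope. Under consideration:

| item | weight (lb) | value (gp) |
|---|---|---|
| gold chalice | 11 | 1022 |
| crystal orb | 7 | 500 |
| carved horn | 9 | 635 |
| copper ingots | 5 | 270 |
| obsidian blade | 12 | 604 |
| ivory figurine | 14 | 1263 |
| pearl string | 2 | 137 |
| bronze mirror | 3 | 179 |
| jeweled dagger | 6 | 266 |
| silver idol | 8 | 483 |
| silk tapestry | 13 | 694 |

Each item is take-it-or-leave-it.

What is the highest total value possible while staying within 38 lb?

3101

Taking gold chalice + crystal orb + ivory figurine + pearl string + bronze mirror: 37 lb used, 3101 in value.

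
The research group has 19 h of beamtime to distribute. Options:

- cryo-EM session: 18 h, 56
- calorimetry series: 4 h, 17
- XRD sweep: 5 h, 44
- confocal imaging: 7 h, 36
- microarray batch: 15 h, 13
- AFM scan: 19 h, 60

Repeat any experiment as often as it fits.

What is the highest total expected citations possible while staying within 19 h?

149

By expected citations per h: XRD sweep 8.80, confocal imaging 5.14, calorimetry series 4.25 lead.
Best packing: calorimetry series + 3×XRD sweep — 19 h, 149 total.
Every other selection either busts 19 h or fails to beat 149.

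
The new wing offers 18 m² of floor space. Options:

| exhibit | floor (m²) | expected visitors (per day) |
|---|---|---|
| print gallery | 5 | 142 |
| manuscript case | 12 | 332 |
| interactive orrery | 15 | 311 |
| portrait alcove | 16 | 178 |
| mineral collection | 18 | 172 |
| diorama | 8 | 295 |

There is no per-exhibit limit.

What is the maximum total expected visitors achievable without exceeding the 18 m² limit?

590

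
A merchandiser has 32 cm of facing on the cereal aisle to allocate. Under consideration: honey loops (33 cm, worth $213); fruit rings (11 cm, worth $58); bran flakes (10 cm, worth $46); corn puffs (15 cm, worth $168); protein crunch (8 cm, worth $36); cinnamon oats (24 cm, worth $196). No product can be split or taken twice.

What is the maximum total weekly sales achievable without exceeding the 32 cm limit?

Density check — corn puffs 11.20, cinnamon oats 8.17, honey loops 6.45 are the best per cm.
The ratio heuristic lands on fruit rings + corn puffs (226) but leaves 6 cm idle.
Dropping fruit rings and corn puffs frees 26 cm; slotting in protein crunch + cinnamon oats (32 cm) lifts the total to 232 at 32 cm.

232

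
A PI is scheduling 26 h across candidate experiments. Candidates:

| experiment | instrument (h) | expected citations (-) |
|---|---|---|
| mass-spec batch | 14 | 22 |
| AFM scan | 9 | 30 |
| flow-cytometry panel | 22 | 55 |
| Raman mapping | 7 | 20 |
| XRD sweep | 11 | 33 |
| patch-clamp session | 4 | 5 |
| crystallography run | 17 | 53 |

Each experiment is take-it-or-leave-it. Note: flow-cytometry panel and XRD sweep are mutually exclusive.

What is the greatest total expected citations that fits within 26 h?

The ratio ordering already packs tightly: AFM scan + crystallography run, 26 h, 83.

83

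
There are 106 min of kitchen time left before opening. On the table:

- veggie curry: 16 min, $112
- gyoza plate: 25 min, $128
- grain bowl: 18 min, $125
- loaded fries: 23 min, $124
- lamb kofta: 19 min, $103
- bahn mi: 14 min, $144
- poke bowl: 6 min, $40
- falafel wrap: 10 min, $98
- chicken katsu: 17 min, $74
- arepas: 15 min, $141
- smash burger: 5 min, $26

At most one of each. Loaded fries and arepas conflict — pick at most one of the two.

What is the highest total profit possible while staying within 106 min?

Ranking by ratio (profit/min): bahn mi 10.29, falafel wrap 9.80, arepas 9.40, veggie curry 7.00.
The ratio ordering already packs tightly: veggie curry + grain bowl + lamb kofta + bahn mi + poke bowl + falafel wrap + arepas + smash burger, 103 min, 789.
Next best is veggie curry + gyoza plate + grain bowl + bahn mi + poke bowl + falafel wrap + arepas at 788 (104 min) — short by 1.

789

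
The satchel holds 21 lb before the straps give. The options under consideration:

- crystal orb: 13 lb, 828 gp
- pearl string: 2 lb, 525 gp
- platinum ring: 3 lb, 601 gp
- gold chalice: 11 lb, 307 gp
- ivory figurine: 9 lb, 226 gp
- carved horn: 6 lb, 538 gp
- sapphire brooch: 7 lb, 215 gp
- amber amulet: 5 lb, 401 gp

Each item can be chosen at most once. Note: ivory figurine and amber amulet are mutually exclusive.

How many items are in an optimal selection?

Best achievable value is 2065.
One optimal bundle: pearl string + platinum ring + carved horn + amber amulet (16 lb).
Every optimal selection uses 4 items.

4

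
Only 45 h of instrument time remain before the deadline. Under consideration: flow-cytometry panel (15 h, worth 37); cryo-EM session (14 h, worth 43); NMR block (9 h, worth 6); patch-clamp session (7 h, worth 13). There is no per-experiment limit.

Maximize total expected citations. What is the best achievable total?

Density check — cryo-EM session 3.07, flow-cytometry panel 2.47, patch-clamp session 1.86, NMR block 0.67 are the best per h.
Taking 3×cryo-EM session: 42 h used, 129 in expected citations.
Nothing else within 45 h beats 129.

129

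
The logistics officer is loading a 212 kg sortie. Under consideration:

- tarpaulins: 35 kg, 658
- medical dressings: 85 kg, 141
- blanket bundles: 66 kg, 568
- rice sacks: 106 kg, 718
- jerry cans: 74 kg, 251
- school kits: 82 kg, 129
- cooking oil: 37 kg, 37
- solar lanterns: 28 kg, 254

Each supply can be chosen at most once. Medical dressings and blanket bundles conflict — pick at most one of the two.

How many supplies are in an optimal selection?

3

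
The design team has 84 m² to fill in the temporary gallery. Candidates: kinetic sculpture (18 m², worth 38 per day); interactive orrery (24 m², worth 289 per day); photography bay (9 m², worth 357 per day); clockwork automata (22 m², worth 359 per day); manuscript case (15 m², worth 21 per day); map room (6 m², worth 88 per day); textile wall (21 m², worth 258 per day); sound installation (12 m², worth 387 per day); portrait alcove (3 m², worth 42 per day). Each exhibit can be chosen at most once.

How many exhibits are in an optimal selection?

Best achievable expected visitors is 1522.
One optimal bundle: interactive orrery + photography bay + clockwork automata + map room + sound installation + portrait alcove (76 m²).
Every optimal selection uses 6 exhibits.

6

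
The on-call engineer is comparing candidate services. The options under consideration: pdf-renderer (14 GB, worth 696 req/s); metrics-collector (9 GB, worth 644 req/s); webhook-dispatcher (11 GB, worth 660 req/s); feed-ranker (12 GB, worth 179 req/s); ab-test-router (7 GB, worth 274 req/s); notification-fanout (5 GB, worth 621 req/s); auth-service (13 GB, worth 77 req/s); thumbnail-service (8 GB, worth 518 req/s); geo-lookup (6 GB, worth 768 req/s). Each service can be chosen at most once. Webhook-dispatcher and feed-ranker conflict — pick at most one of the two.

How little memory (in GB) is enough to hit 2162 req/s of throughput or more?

Look for the lowest-memory combination reaching 2162.
ab-test-router + notification-fanout + thumbnail-service + geo-lookup reaches 2181 using 26 GB.
Any bundle with less than 26 GB falls short of 2162.

26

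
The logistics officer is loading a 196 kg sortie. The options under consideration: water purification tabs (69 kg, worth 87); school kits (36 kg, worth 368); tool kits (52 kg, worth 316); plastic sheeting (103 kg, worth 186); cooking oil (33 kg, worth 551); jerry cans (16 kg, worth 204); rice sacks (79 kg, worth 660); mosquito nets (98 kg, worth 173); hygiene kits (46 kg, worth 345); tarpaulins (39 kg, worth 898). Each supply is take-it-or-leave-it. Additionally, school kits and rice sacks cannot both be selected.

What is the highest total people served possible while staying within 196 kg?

2366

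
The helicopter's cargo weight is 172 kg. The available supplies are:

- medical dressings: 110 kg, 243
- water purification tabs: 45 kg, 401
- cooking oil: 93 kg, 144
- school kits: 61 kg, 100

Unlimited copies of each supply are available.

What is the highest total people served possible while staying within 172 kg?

1203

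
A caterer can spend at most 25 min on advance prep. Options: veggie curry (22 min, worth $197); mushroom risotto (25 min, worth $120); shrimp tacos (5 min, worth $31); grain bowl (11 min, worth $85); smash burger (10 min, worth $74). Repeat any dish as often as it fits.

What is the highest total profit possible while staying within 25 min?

Veggie curry uses 22 of the 25 min and totals 197.
Nothing else within 25 min beats 197.

197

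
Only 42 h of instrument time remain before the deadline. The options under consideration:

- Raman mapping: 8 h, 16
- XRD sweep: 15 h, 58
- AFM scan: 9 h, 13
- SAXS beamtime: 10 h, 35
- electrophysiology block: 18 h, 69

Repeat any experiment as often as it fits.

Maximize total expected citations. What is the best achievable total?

By expected citations per h: XRD sweep 3.87, electrophysiology block 3.83, SAXS beamtime 3.50 lead.
The ratio ordering already packs tightly: 2×XRD sweep + SAXS beamtime, 40 h, 151.
Nothing else within 42 h beats 151.

151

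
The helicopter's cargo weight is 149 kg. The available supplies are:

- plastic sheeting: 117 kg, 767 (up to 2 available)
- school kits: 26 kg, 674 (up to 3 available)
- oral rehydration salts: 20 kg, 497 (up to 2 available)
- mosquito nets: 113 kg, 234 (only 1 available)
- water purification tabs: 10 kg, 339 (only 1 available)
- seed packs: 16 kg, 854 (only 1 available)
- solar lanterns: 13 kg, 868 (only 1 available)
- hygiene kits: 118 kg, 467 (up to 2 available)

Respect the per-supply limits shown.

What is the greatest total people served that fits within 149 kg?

By people served per kg: solar lanterns 66.77, seed packs 53.38, water purification tabs 33.90, school kits 25.92 lead.
The ratio heuristic lands on 3×school kits + oral rehydration salts + water purification tabs + seed packs + solar lanterns (4580) but leaves 12 kg idle.
The 10 kg tied up in water purification tabs is better spent on oral rehydration salts — total rises to 4738 (147 kg).
No other feasible combination exceeds 4738.

4738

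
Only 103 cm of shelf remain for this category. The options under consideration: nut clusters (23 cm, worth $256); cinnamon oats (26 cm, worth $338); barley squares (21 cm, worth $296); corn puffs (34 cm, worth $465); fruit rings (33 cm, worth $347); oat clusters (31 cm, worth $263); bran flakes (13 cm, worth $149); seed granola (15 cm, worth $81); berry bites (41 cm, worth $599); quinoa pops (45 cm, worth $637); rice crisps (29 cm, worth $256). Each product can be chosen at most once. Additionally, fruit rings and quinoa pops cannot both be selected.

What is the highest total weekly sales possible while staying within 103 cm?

1402

The ratio heuristic lands on bran flakes + berry bites + quinoa pops (1385) but leaves 4 cm idle.
The 58 cm tied up in bran flakes and quinoa pops is better spent on cinnamon oats + corn puffs — total rises to 1402 (101 cm).
Next best is barley squares + corn puffs + quinoa pops at 1398 (100 cm) — short by 4.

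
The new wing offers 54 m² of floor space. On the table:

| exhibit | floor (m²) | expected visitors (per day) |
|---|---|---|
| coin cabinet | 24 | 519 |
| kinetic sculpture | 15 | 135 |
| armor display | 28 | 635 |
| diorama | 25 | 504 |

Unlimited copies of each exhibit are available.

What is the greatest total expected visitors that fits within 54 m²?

1154

The ratio ordering already packs tightly: coin cabinet + armor display, 52 m², 1154.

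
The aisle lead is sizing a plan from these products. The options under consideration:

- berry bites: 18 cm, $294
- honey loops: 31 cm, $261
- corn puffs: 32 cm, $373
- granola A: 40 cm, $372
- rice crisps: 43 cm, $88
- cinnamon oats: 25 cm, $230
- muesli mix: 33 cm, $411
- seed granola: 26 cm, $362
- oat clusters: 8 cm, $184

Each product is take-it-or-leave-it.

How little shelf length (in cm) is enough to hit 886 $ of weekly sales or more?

Minimise cm subject to total weekly sales ≥ 886.
Taking berry bites + muesli mix + oat clusters gives 889 (≥ 886) for 59 cm.
Any bundle with less than 59 cm falls short of 886.

59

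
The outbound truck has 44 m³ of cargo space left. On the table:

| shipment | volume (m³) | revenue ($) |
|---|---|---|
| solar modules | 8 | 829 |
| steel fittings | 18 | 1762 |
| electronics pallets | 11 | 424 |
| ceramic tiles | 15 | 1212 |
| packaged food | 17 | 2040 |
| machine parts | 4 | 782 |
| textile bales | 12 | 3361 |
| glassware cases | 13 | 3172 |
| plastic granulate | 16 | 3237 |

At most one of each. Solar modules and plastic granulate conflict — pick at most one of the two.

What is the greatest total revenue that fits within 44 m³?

9770

By revenue per m³: textile bales 280.08, glassware cases 244.00, plastic granulate 202.31 lead.
The ratio ordering already packs tightly: textile bales + glassware cases + plastic granulate, 41 m³, 9770.
Runner-up packaged food + textile bales + glassware cases tops out at 8573.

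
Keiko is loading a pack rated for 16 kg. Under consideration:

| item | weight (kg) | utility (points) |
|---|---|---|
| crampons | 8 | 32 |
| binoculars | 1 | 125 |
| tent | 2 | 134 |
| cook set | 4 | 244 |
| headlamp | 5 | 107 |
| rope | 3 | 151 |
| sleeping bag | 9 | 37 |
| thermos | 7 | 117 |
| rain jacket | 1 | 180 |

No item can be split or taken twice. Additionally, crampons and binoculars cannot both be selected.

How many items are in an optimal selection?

6

The maximum utility within 16 kg is 941.
For example binoculars + tent + cook set + headlamp + rope + rain jacket achieves it, using 16 kg.
Any selection reaching 941 contains exactly 6 items.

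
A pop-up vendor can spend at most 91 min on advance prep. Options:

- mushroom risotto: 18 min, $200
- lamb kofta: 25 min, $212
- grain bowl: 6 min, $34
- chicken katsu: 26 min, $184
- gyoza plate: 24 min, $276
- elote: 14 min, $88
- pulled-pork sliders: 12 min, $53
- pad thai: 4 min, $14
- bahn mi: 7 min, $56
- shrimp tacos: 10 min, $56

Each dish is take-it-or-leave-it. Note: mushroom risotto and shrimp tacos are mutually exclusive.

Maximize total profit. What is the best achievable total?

Best packing: mushroom risotto + lamb kofta + gyoza plate + elote + bahn mi — 88 min, 832 total.
Runner-up mushroom risotto + lamb kofta + grain bowl + gyoza plate + elote + pad thai tops out at 824.

832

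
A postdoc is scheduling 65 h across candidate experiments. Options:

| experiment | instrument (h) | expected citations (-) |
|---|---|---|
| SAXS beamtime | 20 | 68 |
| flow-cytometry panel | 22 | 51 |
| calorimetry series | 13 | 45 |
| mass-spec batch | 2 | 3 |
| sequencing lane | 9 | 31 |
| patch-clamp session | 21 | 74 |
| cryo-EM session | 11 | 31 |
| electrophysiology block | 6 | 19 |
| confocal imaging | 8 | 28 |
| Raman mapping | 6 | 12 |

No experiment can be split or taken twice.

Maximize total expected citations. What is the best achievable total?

221

A density-first pass picks calorimetry series + mass-spec batch + sequencing lane + patch-clamp session + electrophysiology block + confocal imaging + Raman mapping — 212 at 65 h.
Dropping electrophysiology block and confocal imaging and Raman mapping frees 20 h; slotting in SAXS beamtime (20 h) lifts the total to 221 at 65 h.
Next best is SAXS beamtime + sequencing lane + patch-clamp session + electrophysiology block + confocal imaging at 220 (64 h) — short by 1.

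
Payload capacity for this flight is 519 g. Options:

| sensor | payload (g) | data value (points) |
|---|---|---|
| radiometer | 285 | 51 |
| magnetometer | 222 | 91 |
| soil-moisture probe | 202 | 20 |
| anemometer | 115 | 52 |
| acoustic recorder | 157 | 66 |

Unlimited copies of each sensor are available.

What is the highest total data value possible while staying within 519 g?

222

Taking the top-ratio sensors first gives 4×anemometer for 208 (460 g).
The 115 g tied up in anemometer is better spent on acoustic recorder — total rises to 222 (502 g).
Every other selection either busts 519 g or fails to beat 222.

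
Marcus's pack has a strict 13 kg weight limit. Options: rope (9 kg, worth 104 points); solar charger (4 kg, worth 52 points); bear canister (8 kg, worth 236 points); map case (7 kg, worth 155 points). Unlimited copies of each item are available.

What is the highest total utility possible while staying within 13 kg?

288

Ranking by ratio (utility/kg): bear canister 29.50, map case 22.14, solar charger 13.00.
Solar charger + bear canister uses 12 of the 13 kg and totals 288.
That's the maximum — no swap from here does better than 288.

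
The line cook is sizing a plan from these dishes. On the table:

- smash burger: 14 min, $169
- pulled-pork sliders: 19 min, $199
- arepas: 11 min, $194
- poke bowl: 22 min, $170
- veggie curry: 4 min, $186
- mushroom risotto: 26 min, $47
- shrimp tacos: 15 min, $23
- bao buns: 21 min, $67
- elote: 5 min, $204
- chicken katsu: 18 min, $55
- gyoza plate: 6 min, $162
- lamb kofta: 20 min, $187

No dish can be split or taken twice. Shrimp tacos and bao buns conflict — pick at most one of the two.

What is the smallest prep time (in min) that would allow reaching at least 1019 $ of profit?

59

Need the lightest bundle worth ≥ 1019.
Taking smash burger + pulled-pork sliders + arepas + veggie curry + elote + gyoza plate gives 1114 (≥ 1019) for 59 min.
Any bundle with less than 59 min falls short of 1019.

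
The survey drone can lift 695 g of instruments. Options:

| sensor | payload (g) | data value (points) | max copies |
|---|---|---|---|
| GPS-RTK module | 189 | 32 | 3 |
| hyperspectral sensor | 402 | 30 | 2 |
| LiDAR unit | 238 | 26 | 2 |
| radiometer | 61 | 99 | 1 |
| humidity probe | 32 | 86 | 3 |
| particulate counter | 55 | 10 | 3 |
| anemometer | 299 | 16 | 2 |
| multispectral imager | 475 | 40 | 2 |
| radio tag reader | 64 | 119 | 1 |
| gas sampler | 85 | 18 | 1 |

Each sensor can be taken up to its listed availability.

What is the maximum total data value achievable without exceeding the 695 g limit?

558

By data value per g: humidity probe 2.69, radio tag reader 1.86, radiometer 1.62, gas sampler 0.21 lead.
Taking the top-ratio sensors first gives GPS-RTK module + radiometer + 3×humidity probe + 3×particulate counter + radio tag reader + gas sampler for 556 (660 g).
Dropping 3×particulate counter frees 165 g; slotting in GPS-RTK module (189 g) lifts the total to 558 at 684 g.
The spare 11 g is too small for any remaining sensor, and no exchange beats 558.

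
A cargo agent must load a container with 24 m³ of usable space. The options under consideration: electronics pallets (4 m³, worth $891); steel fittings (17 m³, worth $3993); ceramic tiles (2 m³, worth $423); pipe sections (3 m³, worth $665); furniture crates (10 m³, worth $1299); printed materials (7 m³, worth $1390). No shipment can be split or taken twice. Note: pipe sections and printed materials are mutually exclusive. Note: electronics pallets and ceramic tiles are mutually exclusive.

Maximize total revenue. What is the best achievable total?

5549

By revenue per m³: steel fittings 234.88, electronics pallets 222.75, pipe sections 221.67, ceramic tiles 211.50 lead.
Electronics pallets + steel fittings + pipe sections uses 24 of the 24 m³ and totals 5549.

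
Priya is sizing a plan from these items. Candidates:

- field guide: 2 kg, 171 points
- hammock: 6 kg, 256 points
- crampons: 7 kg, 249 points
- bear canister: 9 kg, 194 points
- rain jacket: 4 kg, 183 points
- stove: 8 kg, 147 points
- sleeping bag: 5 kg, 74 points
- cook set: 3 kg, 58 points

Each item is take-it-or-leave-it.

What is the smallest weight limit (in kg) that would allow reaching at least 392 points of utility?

Look for the lowest-weight combination reaching 392.
Taking field guide + hammock gives 427 (≥ 392) for 8 kg.
Any bundle with less than 8 kg falls short of 392.

8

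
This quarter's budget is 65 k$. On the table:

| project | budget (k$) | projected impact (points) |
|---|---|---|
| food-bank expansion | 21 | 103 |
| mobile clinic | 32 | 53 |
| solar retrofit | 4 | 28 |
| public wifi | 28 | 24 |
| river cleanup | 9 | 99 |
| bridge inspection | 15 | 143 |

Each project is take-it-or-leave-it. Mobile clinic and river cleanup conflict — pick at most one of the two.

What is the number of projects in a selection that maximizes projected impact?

Best achievable projected impact is 373.
For example food-bank expansion + solar retrofit + river cleanup + bridge inspection achieves it, using 49 k$.
Any selection reaching 373 contains exactly 4 projects.

4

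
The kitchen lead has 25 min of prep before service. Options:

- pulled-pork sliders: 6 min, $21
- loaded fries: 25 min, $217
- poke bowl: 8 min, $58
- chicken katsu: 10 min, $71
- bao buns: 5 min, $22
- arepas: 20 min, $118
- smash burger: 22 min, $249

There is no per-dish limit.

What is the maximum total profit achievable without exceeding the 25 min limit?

249

Smash burger uses 22 of the 25 min and totals 249.
That's the maximum — no swap from here does better than 249.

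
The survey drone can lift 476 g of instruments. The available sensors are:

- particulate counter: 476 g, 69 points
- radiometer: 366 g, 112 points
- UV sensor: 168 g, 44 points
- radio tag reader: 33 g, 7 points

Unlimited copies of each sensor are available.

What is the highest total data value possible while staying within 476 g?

133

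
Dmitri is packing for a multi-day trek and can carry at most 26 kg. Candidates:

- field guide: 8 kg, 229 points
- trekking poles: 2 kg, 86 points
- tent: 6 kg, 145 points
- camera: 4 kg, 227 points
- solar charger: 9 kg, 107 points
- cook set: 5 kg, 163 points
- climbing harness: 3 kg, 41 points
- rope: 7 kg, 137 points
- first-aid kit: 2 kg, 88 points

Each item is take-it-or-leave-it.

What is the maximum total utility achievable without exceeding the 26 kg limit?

Filling by ratio: field guide + trekking poles + camera + cook set + climbing harness + first-aid kit for 834, with 2 kg left unused.
The 5 kg tied up in trekking poles and climbing harness is better spent on tent — total rises to 852 (25 kg).
Nothing else within 26 kg beats 852.

852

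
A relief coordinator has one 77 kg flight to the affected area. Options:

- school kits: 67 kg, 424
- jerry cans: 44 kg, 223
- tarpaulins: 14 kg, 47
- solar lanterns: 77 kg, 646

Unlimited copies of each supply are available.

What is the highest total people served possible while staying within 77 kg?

646

Solar lanterns uses 77 of the 77 kg and totals 646.
That's the maximum — no swap from here does better than 646.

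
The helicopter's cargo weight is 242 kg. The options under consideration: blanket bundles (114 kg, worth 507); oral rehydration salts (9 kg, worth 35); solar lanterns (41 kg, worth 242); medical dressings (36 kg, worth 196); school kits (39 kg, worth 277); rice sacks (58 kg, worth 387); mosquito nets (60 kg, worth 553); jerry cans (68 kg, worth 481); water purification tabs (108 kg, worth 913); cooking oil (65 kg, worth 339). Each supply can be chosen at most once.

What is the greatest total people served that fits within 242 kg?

1947

The ratio heuristic lands on oral rehydration salts + school kits + mosquito nets + water purification tabs (1778) but leaves 26 kg idle.
Replace oral rehydration salts and school kits with jerry cans: the trade gains 169 net, giving 1947 at 236 kg.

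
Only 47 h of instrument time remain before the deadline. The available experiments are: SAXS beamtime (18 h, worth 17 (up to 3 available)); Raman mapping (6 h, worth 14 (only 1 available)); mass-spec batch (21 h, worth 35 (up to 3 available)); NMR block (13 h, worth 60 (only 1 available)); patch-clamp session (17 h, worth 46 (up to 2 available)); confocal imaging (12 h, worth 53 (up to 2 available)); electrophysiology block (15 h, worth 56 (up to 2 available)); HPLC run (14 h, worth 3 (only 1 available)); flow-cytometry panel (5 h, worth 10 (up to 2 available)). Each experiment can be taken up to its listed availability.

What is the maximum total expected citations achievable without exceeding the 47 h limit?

186

By expected citations per h: NMR block 4.62, confocal imaging 4.42, electrophysiology block 3.73 lead.
The ratio heuristic lands on Raman mapping + NMR block + 2×confocal imaging (180) but leaves 4 h idle.
Replace Raman mapping with 2×flow-cytometry panel: the trade gains 6 net, giving 186 at 47 h.
No other feasible combination exceeds 186.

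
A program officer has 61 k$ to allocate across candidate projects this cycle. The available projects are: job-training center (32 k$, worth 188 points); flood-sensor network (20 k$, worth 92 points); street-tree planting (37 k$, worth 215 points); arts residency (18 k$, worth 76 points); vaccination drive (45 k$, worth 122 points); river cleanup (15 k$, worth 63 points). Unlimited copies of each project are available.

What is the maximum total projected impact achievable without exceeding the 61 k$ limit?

307

Density check — job-training center 5.88, street-tree planting 5.81, flood-sensor network 4.60 are the best per k$.
The ratio heuristic lands on job-training center + flood-sensor network (280) but leaves 9 k$ idle.
The 32 k$ tied up in job-training center is better spent on street-tree planting — total rises to 307 (57 k$).
The spare 4 k$ is too small for any remaining project, and no exchange beats 307.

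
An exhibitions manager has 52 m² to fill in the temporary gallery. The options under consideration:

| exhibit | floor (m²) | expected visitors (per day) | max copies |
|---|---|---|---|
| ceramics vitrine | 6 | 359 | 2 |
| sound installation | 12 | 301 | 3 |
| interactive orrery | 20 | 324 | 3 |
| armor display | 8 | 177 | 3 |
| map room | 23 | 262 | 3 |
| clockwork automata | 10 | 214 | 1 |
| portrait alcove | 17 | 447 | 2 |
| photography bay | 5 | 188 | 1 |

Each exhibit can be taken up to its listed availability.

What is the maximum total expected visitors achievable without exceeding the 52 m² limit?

1800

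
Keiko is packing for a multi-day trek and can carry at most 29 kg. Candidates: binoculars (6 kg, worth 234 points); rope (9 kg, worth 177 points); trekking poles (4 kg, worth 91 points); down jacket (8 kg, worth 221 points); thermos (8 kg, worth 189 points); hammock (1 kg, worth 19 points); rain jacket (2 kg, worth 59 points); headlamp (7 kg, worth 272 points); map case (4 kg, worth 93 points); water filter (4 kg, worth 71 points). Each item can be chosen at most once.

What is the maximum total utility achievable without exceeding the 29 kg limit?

916

Greedy by ratio would take binoculars + down jacket + hammock + rain jacket + headlamp + map case: 28 kg used, total 898.
Replace hammock and rain jacket and map case with thermos: the trade gains 18 net, giving 916 at 29 kg.
An exhaustive check of the 1024 subsets confirms 916.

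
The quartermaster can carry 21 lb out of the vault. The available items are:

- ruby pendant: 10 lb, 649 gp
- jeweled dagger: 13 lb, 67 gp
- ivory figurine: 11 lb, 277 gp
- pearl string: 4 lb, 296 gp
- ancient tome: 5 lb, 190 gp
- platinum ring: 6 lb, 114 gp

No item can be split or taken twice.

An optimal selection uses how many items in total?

3

Optimal total is 1135.
One optimal bundle: ruby pendant + pearl string + ancient tome (19 lb).
All optima have 3 items.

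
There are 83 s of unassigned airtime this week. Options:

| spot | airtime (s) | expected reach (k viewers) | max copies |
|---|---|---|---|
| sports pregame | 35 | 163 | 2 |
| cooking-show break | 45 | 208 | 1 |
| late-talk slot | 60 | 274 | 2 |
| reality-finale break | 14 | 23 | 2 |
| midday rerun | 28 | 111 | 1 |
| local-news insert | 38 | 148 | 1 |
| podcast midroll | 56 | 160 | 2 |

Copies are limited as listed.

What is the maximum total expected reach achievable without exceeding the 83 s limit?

371

Greedy by ratio would take 2×sports pregame: 70 s used, total 326.
Dropping sports pregame frees 35 s; slotting in cooking-show break (45 s) lifts the total to 371 at 80 s.
Nothing else within 83 s beats 371.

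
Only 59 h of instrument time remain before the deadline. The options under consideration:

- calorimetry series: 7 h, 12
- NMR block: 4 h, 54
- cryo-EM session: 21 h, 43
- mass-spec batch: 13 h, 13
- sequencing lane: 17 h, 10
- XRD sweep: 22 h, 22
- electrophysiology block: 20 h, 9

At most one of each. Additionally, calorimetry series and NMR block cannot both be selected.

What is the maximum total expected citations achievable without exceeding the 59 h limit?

120

NMR block + cryo-EM session + mass-spec batch + sequencing lane uses 55 of the 59 h and totals 120.
Next best is NMR block + cryo-EM session + XRD sweep at 119 (47 h) — short by 1.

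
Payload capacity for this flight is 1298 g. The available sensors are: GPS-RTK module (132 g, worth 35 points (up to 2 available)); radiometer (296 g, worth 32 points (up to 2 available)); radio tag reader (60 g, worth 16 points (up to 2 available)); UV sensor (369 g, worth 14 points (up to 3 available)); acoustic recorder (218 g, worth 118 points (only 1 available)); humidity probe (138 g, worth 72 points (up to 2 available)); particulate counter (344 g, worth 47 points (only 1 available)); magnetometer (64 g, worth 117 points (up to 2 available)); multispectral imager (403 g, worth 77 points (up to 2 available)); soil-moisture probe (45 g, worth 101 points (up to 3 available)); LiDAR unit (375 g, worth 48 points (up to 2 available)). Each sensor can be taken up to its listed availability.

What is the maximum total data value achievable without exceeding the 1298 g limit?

911

Ranking by ratio (data value/g): soil-moisture probe 2.24, magnetometer 1.83, acoustic recorder 0.54, humidity probe 0.52.
Greedy by ratio would take 2×GPS-RTK module + 2×radio tag reader + acoustic recorder + 2×humidity probe + 2×magnetometer + 3×soil-moisture probe: 1141 g used, total 901.
Dropping GPS-RTK module and 2×radio tag reader frees 252 g; slotting in multispectral imager (403 g) lifts the total to 911 at 1292 g.
The spare 6 g is too small for any remaining sensor, and no exchange beats 911.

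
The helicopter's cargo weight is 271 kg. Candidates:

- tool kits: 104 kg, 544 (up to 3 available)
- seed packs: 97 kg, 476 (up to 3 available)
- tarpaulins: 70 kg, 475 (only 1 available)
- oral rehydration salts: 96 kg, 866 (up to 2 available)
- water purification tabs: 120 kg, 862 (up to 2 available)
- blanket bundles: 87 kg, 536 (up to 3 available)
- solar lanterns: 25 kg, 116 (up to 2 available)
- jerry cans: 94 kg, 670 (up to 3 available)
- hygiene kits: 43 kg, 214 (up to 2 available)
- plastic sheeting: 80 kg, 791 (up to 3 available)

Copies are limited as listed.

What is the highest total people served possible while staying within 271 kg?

Solar lanterns + 3×plastic sheeting uses 265 of the 271 kg and totals 2489.
No other feasible combination exceeds 2489.

2489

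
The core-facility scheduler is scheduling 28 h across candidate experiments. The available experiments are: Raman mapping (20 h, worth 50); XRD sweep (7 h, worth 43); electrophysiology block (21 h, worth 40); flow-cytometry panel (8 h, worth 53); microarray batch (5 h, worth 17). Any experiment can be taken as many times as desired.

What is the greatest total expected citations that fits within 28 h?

Ranking by ratio (expected citations/h): flow-cytometry panel 6.62, XRD sweep 6.14, microarray batch 3.40, Raman mapping 2.50.
The ratio heuristic lands on 3×flow-cytometry panel (159) but leaves 4 h idle.
Replace 3×flow-cytometry panel with 4×XRD sweep: the trade gains 13 net, giving 172 at 28 h.
Nothing else within 28 h beats 172.

172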